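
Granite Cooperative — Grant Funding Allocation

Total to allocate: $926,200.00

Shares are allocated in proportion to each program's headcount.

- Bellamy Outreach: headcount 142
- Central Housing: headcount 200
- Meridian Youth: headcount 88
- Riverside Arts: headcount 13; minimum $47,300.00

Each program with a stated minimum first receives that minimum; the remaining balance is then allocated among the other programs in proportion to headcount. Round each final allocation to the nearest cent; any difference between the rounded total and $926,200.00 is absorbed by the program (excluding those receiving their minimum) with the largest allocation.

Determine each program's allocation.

Bellamy Outreach: $290,241.40 · Central Housing: $408,790.69 · Meridian Youth: $179,867.91 · Riverside Arts: $47,300.00

Fund the minimums — Riverside Arts $47,300.00. Residual $878,900.00.
Residual split over remaining headcount 430: Bellamy Outreach 290,241.3953 → $290,241.40; Central Housing 408,790.6977 → $408,790.70; Meridian Youth 179,867.9070 → $179,867.91.
Rounding difference −$0.01 applied to Central Housing → $408,790.69.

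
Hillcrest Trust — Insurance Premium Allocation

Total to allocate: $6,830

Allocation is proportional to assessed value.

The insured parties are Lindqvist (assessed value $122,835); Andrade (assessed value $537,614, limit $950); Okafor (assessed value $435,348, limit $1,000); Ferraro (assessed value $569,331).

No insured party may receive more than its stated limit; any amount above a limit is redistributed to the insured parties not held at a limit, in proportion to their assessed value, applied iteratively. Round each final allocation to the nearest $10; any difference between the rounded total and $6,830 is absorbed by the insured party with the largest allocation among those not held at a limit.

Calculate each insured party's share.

Lindqvist: $870 · Andrade: $950 · Okafor: $1,000 · Ferraro: $4,010

Combined assessed value = 1,665,128.
Pro-rata shares before constraints: Lindqvist 503.84; Andrade 2,205.18; Okafor 1,785.70; Ferraro 2,335.27.
Capped: Andrade ($950), Okafor ($1,000); residual $4,880 reallocated over remaining assessed value 692,166.
Shares after redistribution: Lindqvist 866.03 → $870; Ferraro 4,013.97 → $4,010.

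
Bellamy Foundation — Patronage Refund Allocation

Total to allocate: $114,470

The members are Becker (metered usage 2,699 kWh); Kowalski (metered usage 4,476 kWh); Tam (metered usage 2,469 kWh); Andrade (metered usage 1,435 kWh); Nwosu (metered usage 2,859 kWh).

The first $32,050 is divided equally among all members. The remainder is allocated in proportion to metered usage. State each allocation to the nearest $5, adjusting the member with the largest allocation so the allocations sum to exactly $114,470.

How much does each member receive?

Becker: $22,370 · Kowalski: $32,880 · Tam: $21,010 · Andrade: $14,895 · Nwosu: $23,315

First tranche $32,050 split equally: $6,410 each.
Remainder $82,420 by metered usage (total 13,938): Becker 15,960.08 → $15,960; Kowalski 26,468.07 → $26,470; Tam 14,600.01 → $14,600; Andrade 8,485.63 → $8,485; Nwosu 16,906.21 → $16,905.
Totals: Becker $6,410 + $15,960 = $22,370; Kowalski $6,410 + $26,470 = $32,880; Tam $6,410 + $14,600 = $21,010; Andrade $6,410 + $8,485 = $14,895; Nwosu $6,410 + $16,905 = $23,315.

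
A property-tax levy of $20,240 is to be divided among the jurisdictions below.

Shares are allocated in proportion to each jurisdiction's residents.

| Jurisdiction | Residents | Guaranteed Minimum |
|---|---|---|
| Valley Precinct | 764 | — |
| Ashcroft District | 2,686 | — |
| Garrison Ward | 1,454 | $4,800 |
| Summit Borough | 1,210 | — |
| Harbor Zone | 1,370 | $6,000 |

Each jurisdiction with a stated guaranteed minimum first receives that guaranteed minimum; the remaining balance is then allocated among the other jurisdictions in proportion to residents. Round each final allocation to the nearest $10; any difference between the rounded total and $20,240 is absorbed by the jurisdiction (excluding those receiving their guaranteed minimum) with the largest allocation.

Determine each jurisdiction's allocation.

Guaranteed amounts: Garrison Ward $4,800; Harbor Zone $6,000. Balance $9,440.
Balance split over remaining residents 4,660: Valley Precinct 1,547.67 → $1,550; Ashcroft District 5,441.17 → $5,440; Summit Borough 2,451.16 → $2,450.

Valley Precinct: $1,550 | Ashcroft District: $5,440 | Garrison Ward: $4,800 | Summit Borough: $2,450 | Harbor Zone: $6,000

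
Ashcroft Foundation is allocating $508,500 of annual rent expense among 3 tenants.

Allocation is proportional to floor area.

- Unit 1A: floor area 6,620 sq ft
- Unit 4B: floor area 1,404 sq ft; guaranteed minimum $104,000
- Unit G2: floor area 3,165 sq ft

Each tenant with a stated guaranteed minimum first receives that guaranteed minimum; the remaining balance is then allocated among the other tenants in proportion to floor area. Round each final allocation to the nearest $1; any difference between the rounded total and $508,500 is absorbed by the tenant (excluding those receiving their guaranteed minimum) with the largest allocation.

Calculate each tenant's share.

Guaranteed amounts: Unit 4B $104,000. Residual $404,500.
Residual split over remaining floor area 9,785: Unit 1A 273,662.75 → $273,663; Unit G2 130,837.25 → $130,837.

Unit 1A: $273,663 | Unit 4B: $104,000 | Unit G2: $130,837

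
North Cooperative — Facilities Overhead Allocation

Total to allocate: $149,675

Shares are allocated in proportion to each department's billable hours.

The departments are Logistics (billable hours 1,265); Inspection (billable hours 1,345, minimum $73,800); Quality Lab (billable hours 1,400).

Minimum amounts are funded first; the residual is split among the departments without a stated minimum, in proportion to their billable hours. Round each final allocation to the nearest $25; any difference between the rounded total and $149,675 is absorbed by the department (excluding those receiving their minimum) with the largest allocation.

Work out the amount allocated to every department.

Minimums first: Inspection $73,800. Remaining pool $75,875.
Remaining pool split over remaining billable hours 2,665: Logistics 36,015.71 → $36,025; Quality Lab 39,859.29 → $39,850.

Logistics: $36,025; Inspection: $73,800; Quality Lab: $39,850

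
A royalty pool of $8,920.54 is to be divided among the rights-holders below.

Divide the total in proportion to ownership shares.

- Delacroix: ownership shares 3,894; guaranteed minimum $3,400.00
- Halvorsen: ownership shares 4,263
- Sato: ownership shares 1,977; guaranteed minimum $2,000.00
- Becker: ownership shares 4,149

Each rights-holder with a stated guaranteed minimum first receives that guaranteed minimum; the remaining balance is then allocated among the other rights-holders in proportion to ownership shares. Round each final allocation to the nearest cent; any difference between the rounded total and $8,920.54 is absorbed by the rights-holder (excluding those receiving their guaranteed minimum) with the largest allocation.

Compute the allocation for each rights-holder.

Guaranteed amounts: Delacroix $3,400.00; Sato $2,000.00. Residual $3,520.54.
Residual split over remaining ownership shares 8,412: Halvorsen 1,784.1253 → $1,784.13; Becker 1,736.4147 → $1,736.41.

Delacroix: $3,400.00 | Halvorsen: $1,784.13 | Sato: $2,000.00 | Becker: $1,736.41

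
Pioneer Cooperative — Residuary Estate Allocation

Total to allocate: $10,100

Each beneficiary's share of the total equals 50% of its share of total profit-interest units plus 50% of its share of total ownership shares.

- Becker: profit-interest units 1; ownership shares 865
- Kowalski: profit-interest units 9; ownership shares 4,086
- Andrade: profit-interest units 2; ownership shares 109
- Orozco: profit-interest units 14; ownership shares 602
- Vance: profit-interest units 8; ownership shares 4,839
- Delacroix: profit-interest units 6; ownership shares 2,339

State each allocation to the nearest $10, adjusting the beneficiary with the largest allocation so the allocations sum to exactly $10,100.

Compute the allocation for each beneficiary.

Becker: $470; Kowalski: $2,740; Andrade: $300; Orozco: $2,000; Vance: $2,910; Delacroix: $1,680

Profit-interest units total 40; ownership shares total 12,840.
Composite weights (50% profit-interest units + 50% ownership shares): Becker 0.0462; Kowalski 0.2716; Andrade 0.0292; Orozco 0.1984; Vance 0.2884; Delacroix 0.1661.
Unrounded shares: Becker 466.46; Kowalski 2,743.28; Andrade 295.37; Orozco 2,004.27; Vance 2,913.19; Delacroix 1,677.43.
At nearest $10: Becker $470; Kowalski $2,740; Andrade $300; Orozco $2,000; Vance $2,910; Delacroix $1,680. Sum = $10,100.
Sum already equals the total — no adjustment.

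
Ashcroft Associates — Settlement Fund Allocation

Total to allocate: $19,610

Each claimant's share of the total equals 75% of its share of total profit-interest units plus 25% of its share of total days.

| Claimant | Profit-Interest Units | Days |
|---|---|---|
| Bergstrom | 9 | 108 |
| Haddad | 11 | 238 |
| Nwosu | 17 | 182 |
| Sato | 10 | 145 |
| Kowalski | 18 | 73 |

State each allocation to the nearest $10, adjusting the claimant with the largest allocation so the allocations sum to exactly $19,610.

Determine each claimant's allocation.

Totals — profit-interest units 65, days 746.
Combined weights (75% profit-interest units + 25% days): Bergstrom 0.1400; Haddad 0.2067; Nwosu 0.2571; Sato 0.1640; Kowalski 0.2322.
Proportional shares: Bergstrom 2,746.17; Haddad 4,053.03; Nwosu 5,042.63; Sato 3,215.59; Kowalski 4,552.58.
At nearest $10: Bergstrom $2,750; Haddad $4,050; Nwosu $5,040; Sato $3,220; Kowalski $4,550. Sum = $19,610.
Rounded total matches; no reconciliation needed.

Bergstrom: $2,750 | Haddad: $4,050 | Nwosu: $5,040 | Sato: $3,220 | Kowalski: $4,550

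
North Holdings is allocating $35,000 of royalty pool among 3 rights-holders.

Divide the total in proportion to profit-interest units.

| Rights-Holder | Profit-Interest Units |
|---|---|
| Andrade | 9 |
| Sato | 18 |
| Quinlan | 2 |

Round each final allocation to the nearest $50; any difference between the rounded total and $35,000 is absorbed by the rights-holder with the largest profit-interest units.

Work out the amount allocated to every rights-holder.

Profit-interest units total: 9 + 18 + 2 = 29.
Unrounded shares: Andrade 10,862.07; Sato 21,724.14; Quinlan 2,413.79.
After rounding ($50): Andrade $10,850; Sato $21,700; Quinlan $2,400. Sum = $34,950.
Difference $35,000 − $34,950 = +$50 applied to largest profit-interest units (Sato): Sato becomes $21,750.

Andrade: $10,850 · Sato: $21,750 · Quinlan: $2,400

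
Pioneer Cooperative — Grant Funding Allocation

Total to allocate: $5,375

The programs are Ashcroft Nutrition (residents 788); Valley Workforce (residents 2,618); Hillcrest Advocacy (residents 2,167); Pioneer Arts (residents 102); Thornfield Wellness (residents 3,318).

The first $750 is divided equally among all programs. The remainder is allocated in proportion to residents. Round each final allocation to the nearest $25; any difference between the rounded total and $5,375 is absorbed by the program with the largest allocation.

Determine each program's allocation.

$750 shared equally gives $150 per program.
Remainder $4,625 by residents (total 8,993): Ashcroft Nutrition 405.26 → $400; Valley Workforce 1,346.41 → $1,350; Hillcrest Advocacy 1,114.46 → $1,125; Pioneer Arts 52.46 → $50; Thornfield Wellness 1,706.41 → $1,700.
Totals: Ashcroft Nutrition $150 + $400 = $550; Valley Workforce $150 + $1,350 = $1,500; Hillcrest Advocacy $150 + $1,125 = $1,275; Pioneer Arts $150 + $50 = $200; Thornfield Wellness $150 + $1,700 = $1,850.

Ashcroft Nutrition: $550 · Valley Workforce: $1,500 · Hillcrest Advocacy: $1,275 · Pioneer Arts: $200 · Thornfield Wellness: $1,850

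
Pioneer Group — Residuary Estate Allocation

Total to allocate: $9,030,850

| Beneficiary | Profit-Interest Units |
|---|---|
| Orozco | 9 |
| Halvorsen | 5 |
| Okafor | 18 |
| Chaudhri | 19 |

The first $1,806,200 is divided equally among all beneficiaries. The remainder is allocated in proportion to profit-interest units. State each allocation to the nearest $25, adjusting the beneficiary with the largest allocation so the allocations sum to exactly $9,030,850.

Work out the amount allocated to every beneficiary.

$1,806,200 shared equally gives $451,550 per beneficiary.
Remainder $7,224,650 by profit-interest units (total 51): Orozco 1,274,938.24 → $1,274,950; Halvorsen 708,299.02 → $708,300; Okafor 2,549,876.47 → $2,549,875; Chaudhri 2,691,536.27 → $2,691,525.
Totals: Orozco $451,550 + $1,274,950 = $1,726,500; Halvorsen $451,550 + $708,300 = $1,159,850; Okafor $451,550 + $2,549,875 = $3,001,425; Chaudhri $451,550 + $2,691,525 = $3,143,075.

Orozco: $1,726,500 | Halvorsen: $1,159,850 | Okafor: $3,001,425 | Chaudhri: $3,143,075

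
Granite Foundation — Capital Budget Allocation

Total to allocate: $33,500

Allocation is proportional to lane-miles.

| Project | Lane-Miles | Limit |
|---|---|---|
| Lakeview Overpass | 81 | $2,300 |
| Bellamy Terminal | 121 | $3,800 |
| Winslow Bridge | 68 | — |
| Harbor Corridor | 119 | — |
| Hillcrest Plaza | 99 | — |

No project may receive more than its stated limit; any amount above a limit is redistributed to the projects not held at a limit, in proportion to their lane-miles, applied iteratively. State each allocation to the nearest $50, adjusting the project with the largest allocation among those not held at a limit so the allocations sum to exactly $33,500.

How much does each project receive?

Total lane-miles = 488.
Proportional shares (ignoring caps): Lakeview Overpass 5,560.45; Bellamy Terminal 8,306.35; Winslow Bridge 4,668.03; Harbor Corridor 8,169.06; Hillcrest Plaza 6,796.11.
Held at cap: Lakeview Overpass ($2,300), Bellamy Terminal ($3,800); remaining pool $27,400 reallocated over remaining lane-miles 286.
Redistributed shares: Winslow Bridge 6,514.69 → $6,500; Harbor Corridor 11,400.70 → $11,400; Hillcrest Plaza 9,484.62 → $9,500.

Lakeview Overpass: $2,300 · Bellamy Terminal: $3,800 · Winslow Bridge: $6,500 · Harbor Corridor: $11,400 · Hillcrest Plaza: $9,500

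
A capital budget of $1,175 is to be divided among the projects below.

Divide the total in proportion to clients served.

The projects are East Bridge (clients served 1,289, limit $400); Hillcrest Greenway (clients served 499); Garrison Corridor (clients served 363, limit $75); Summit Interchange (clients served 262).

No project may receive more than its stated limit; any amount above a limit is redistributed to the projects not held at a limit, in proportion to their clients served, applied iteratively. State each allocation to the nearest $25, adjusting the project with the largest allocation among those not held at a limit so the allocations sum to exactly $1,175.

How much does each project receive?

East Bridge: $400; Hillcrest Greenway: $450; Garrison Corridor: $75; Summit Interchange: $250

Clients served total: 2,413.
Proportional shares (ignoring caps): East Bridge 627.67; Hillcrest Greenway 242.99; Garrison Corridor 176.76; Summit Interchange 127.58.
Held at cap: East Bridge ($400), Garrison Corridor ($75); balance $700 reallocated over remaining clients served 761.
Shares after redistribution: Hillcrest Greenway 459.00 → $450; Summit Interchange 241.00 → $250.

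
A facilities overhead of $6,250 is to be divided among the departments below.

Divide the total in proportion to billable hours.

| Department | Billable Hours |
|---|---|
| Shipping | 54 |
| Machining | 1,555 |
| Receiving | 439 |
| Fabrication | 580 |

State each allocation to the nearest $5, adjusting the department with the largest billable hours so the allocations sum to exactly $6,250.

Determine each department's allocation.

Shipping: $130 · Machining: $3,695 · Receiving: $1,045 · Fabrication: $1,380

Combined billable hours = 54 + 1,555 + 439 + 580 = 2,628.
Proportional shares: Shipping 128.42; Machining 3,698.15; Receiving 1,044.04; Fabrication 1,379.38.
After rounding ($5): Shipping $130; Machining $3,700; Receiving $1,045; Fabrication $1,380. Sum = $6,255.
Difference $6,250 − $6,255 = −$5 applied to largest billable hours (Machining): Machining becomes $3,695.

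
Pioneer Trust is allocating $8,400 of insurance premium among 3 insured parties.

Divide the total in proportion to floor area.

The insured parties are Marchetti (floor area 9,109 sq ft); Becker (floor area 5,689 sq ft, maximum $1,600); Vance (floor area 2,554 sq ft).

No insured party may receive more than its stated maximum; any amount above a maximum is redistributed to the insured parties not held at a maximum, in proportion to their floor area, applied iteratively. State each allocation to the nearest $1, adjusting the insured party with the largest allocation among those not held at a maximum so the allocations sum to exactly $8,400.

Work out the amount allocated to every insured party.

Marchetti: $5,311; Becker: $1,600; Vance: $1,489

Combined floor area = 17,352.
Proportional shares (ignoring caps): Marchetti 4,409.61; Becker 2,754.01; Vance 1,236.38.
Held at cap: Becker ($1,600); residual $6,800 reallocated over remaining floor area 11,663.
Redistributed shares: Marchetti 5,310.91 → $5,311; Vance 1,489.09 → $1,489.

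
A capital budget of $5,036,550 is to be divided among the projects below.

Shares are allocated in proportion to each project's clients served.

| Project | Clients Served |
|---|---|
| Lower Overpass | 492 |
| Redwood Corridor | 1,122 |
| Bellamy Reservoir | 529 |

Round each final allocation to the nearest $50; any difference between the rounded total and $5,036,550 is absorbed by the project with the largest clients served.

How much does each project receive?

Lower Overpass: $1,156,300 | Redwood Corridor: $2,637,000 | Bellamy Reservoir: $1,243,250

Combined clients served = 492 + 1,122 + 529 = 2,143.
Unrounded shares: Lower Overpass 1,156,314.79; Redwood Corridor 2,636,961.78; Bellamy Reservoir 1,243,273.43.
After rounding ($50): Lower Overpass $1,156,300; Redwood Corridor $2,636,950; Bellamy Reservoir $1,243,250. Sum = $5,036,500.
Difference $5,036,550 − $5,036,500 = +$50 applied to largest clients served (Redwood Corridor): Redwood Corridor becomes $2,637,000.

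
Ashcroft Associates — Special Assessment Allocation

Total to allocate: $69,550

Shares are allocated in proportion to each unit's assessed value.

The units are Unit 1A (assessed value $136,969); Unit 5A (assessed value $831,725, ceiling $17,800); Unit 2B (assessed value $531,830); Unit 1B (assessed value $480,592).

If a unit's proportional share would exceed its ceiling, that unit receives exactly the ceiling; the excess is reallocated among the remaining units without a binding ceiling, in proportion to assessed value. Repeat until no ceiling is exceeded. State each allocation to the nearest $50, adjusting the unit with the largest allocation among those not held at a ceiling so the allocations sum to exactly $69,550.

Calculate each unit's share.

Combined assessed value = 1,981,116.
Unconstrained shares: Unit 1A 4,808.50; Unit 5A 29,198.93; Unit 2B 18,670.68; Unit 1B 16,871.89.
Cap binds for Unit 5A ($17,800); remaining pool $51,750 reallocated over remaining assessed value 1,149,391.
Redistributed shares: Unit 1A 6,166.87 → $6,150; Unit 2B 23,945.03 → $23,950; Unit 1B 21,638.10 → $21,650.

Unit 1A: $6,150; Unit 5A: $17,800; Unit 2B: $23,950; Unit 1B: $21,650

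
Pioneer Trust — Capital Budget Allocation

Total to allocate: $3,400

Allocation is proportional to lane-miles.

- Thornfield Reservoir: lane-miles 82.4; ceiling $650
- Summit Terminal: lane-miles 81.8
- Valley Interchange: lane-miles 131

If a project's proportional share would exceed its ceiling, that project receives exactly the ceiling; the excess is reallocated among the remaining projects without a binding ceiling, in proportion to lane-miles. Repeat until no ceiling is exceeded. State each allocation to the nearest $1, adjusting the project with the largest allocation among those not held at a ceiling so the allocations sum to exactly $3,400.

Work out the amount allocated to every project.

Thornfield Reservoir: $650 | Summit Terminal: $1,057 | Valley Interchange: $1,693

Lane-miles total: 295.2.
Pro-rata shares before constraints: Thornfield Reservoir 949.05; Summit Terminal 942.14; Valley Interchange 1,508.81.
Held at cap: Thornfield Reservoir ($650); balance $2,750 reallocated over remaining lane-miles 212.8.
Redistributed shares: Summit Terminal 1,057.10 → $1,057; Valley Interchange 1,692.90 → $1,693.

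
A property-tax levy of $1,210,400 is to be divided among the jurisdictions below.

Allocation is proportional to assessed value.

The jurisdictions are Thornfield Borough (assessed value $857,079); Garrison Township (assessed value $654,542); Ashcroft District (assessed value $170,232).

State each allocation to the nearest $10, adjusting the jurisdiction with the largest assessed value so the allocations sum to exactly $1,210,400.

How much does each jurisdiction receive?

Assessed value total: 857,079 + 654,542 + 170,232 = 1,681,853.
Pro-rata amounts: Thornfield Borough 616,824.67; Garrison Township 471,062.36; Ashcroft District 122,512.97.
At nearest $10: Thornfield Borough $616,820; Garrison Township $471,060; Ashcroft District $122,510. Sum = $1,210,390.
Difference $1,210,400 − $1,210,390 = +$10 applied to largest assessed value (Thornfield Borough): Thornfield Borough becomes $616,830.

Thornfield Borough: $616,830 | Garrison Township: $471,060 | Ashcroft District: $122,510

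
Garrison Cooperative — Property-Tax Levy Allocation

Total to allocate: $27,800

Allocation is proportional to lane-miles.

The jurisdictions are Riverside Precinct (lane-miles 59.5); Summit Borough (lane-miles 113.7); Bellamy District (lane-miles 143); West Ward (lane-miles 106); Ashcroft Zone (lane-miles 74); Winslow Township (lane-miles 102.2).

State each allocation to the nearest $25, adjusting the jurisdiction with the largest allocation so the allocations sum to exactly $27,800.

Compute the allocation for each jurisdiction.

Riverside Precinct: $2,775 | Summit Borough: $5,275 | Bellamy District: $6,625 | West Ward: $4,925 | Ashcroft Zone: $3,450 | Winslow Township: $4,750

Lane-miles total: 598.4.
Pro-rata amounts: Riverside Precinct 59.5/598.4 × $27,800 = 2,764.20; Summit Borough 113.7/598.4 × $27,800 = 5,282.19; Bellamy District 143/598.4 × $27,800 = 6,643.38; West Ward 106/598.4 × $27,800 = 4,924.47; Ashcroft Zone 74/598.4 × $27,800 = 3,437.83; Winslow Township 102.2/598.4 × $27,800 = 4,747.93.
Rounded to nearest $25: Riverside Precinct $2,775; Summit Borough $5,275; Bellamy District $6,650; West Ward $4,925; Ashcroft Zone $3,450; Winslow Township $4,750. Sum = $27,825.
Difference $27,800 − $27,825 = −$25 applied to largest allocation (Bellamy District): Bellamy District becomes $6,625.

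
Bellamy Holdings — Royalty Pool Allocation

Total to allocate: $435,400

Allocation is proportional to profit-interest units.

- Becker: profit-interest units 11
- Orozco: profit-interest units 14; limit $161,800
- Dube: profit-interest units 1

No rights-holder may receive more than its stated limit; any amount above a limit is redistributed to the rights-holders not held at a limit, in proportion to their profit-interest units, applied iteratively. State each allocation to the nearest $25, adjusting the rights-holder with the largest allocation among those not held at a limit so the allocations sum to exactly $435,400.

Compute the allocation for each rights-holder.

Total profit-interest units = 26.
Pro-rata shares before constraints: Becker 184,207.69; Orozco 234,446.15; Dube 16,746.15.
Capped: Orozco ($161,800); residual $273,600 reallocated over remaining profit-interest units 12.
Redistributed shares: Becker 250,800.00 → $250,800; Dube 22,800.00 → $22,800.

Becker: $250,800; Orozco: $161,800; Dube: $22,800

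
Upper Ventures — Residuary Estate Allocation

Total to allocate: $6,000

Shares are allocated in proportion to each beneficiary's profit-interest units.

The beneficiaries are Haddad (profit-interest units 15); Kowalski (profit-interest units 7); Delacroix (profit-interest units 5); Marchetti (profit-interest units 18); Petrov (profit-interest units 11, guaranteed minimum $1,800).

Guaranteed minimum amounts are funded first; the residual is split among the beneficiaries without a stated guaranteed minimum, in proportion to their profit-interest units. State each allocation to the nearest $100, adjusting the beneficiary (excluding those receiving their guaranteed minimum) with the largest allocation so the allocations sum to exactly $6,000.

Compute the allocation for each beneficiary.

Haddad: $1,400; Kowalski: $700; Delacroix: $500; Marchetti: $1,600; Petrov: $1,800

Minimums first: Petrov $1,800. Remaining pool $4,200.
Remaining pool split over remaining profit-interest units 45: Haddad 1,400.00 → $1,400; Kowalski 653.33 → $700; Delacroix 466.67 → $500; Marchetti 1,680.00 → $1,700.
Rounding difference −$100 applied to Marchetti → $1,600.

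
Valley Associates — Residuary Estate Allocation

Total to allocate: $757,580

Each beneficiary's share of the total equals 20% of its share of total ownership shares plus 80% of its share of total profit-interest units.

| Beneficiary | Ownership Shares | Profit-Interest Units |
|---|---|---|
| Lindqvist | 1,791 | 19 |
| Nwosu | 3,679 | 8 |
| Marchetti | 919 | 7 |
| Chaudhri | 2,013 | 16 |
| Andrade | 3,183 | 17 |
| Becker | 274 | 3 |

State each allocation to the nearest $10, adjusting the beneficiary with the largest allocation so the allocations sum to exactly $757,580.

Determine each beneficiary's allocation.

Lindqvist: $187,390; Nwosu: $116,270; Marchetti: $72,350; Chaudhri: $164,250; Andrade: $187,850; Becker: $29,470

Ownership shares total 11,859; profit-interest units total 70.
Blended shares (20% ownership shares + 80% profit-interest units): Lindqvist 0.2473; Nwosu 0.1535; Marchetti 0.0955; Chaudhri 0.2168; Andrade 0.2480; Becker 0.0389.
Unrounded shares: Lindqvist 187,385.72; Nwosu 116,269.04; Marchetti 72,347.96; Chaudhri 164,247.92; Andrade 187,854.43; Becker 29,474.92.
At nearest $10: Lindqvist $187,390; Nwosu $116,270; Marchetti $72,350; Chaudhri $164,250; Andrade $187,850; Becker $29,470. Sum = $757,580.
Sum already equals the total — no adjustment.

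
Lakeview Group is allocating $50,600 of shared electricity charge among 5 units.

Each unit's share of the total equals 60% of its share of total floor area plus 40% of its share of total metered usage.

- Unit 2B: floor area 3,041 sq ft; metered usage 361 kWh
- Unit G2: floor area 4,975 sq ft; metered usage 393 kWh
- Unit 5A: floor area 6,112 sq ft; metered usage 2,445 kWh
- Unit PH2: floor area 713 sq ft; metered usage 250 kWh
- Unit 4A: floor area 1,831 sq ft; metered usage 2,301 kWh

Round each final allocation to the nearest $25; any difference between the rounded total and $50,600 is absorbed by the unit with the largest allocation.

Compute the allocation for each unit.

Unit 2B: $6,800; Unit G2: $10,450; Unit 5A: $19,750; Unit PH2: $2,175; Unit 4A: $11,425

Totals — floor area 16,672, metered usage 5,750.
Combined weights (60% floor area + 40% metered usage): Unit 2B 0.1346; Unit G2 0.2064; Unit 5A 0.3900; Unit PH2 0.0431; Unit 4A 0.2260.
Pro-rata amounts: Unit 2B 6,808.43; Unit G2 10,442.92; Unit 5A 19,736.46; Unit PH2 2,178.39; Unit 4A 11,433.80.
After rounding ($25): Unit 2B $6,800; Unit G2 $10,450; Unit 5A $19,725; Unit PH2 $2,175; Unit 4A $11,425. Sum = $50,575.
Difference $50,600 − $50,575 = +$25 applied to largest allocation (Unit 5A): Unit 5A becomes $19,750.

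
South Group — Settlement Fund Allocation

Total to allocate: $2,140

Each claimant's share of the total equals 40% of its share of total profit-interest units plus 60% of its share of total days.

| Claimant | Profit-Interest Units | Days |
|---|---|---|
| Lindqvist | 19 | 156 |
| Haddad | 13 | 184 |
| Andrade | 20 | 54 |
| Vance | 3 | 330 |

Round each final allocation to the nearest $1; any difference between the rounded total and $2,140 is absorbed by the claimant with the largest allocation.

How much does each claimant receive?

Lindqvist: $572; Haddad: $529; Andrade: $407; Vance: $632

Totals — profit-interest units 55, days 724.
Blended shares (40% profit-interest units + 60% days): Lindqvist 0.2675; Haddad 0.2470; Andrade 0.1902; Vance 0.2953.
Pro-rata amounts: Lindqvist 572.37; Haddad 528.65; Andrade 407.04; Vance 631.94.
Rounded to nearest $1: Lindqvist $572; Haddad $529; Andrade $407; Vance $632. Sum = $2,140.
Rounded total matches; no reconciliation needed.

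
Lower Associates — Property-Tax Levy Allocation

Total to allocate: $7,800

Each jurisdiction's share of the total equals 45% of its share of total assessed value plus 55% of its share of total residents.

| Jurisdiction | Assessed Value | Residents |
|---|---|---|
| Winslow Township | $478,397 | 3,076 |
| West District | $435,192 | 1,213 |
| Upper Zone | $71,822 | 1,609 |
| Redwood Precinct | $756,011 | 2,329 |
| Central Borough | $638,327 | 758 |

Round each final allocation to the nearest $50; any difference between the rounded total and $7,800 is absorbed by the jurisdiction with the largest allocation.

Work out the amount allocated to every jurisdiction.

Assessed value total 2,379,749; residents total 8,985.
Blended shares (45% assessed value + 55% residents): Winslow Township 0.2788; West District 0.1565; Upper Zone 0.1121; Redwood Precinct 0.2855; Central Borough 0.1671.
Unrounded shares: Winslow Township 2,174.28; West District 1,221.05; Upper Zone 874.17; Redwood Precinct 2,227.09; Central Borough 1,303.41.
At nearest $50: Winslow Township $2,150; West District $1,200; Upper Zone $850; Redwood Precinct $2,250; Central Borough $1,300. Sum = $7,750.
Difference $7,800 − $7,750 = +$50 applied to largest allocation (Redwood Precinct): Redwood Precinct becomes $2,300.

Winslow Township: $2,150 · West District: $1,200 · Upper Zone: $850 · Redwood Precinct: $2,300 · Central Borough: $1,300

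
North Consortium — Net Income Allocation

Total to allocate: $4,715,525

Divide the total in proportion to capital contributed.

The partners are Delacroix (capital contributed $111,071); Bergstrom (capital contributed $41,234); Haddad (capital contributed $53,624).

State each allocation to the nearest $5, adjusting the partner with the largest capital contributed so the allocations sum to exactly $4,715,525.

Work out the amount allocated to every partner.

Capital contributed total: 111,071 + 41,234 + 53,624 = 205,929.
Proportional shares: Delacroix 2,543,391.54; Bergstrom 944,208.72; Haddad 1,227,924.73.
Rounded to nearest $5: Delacroix $2,543,390; Bergstrom $944,210; Haddad $1,227,925. Sum = $4,715,525.
Rounded total matches; no reconciliation needed.

Delacroix: $2,543,390 | Bergstrom: $944,210 | Haddad: $1,227,925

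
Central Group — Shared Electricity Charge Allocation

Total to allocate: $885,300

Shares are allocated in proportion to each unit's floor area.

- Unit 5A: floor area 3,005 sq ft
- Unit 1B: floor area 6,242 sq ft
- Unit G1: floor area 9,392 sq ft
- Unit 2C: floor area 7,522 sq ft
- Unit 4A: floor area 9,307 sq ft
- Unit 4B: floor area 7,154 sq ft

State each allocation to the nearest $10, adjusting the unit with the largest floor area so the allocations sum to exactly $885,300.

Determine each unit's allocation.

Unit 5A: $62,420; Unit 1B: $129,650; Unit G1: $195,070; Unit 2C: $156,240; Unit 4A: $193,320; Unit 4B: $148,600

Sum of floor area: 42,622.
Unrounded shares: Unit 5A 3,005/42,622 × $885,300 = 62,416.74; Unit 1B 6,242/42,622 × $885,300 = 129,652.35; Unit G1 9,392/42,622 × $885,300 = 195,080.89; Unit 2C 7,522/42,622 × $885,300 = 156,239.19; Unit 4A 9,307/42,622 × $885,300 = 193,315.36; Unit 4B 7,154/42,622 × $885,300 = 148,595.47.
Rounded to nearest $10: Unit 5A $62,420; Unit 1B $129,650; Unit G1 $195,080; Unit 2C $156,240; Unit 4A $193,320; Unit 4B $148,600. Sum = $885,310.
Difference $885,300 − $885,310 = −$10 applied to largest floor area (Unit G1): Unit G1 becomes $195,070.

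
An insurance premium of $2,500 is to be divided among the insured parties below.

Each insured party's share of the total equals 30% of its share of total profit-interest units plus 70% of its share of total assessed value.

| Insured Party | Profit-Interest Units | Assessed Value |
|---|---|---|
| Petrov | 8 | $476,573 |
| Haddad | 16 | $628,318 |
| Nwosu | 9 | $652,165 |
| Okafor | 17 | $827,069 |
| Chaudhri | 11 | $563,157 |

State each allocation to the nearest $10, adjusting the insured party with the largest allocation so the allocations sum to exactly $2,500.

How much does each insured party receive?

Petrov: $360; Haddad: $550; Nwosu: $470; Okafor: $670; Chaudhri: $450

Profit-interest units total 61; assessed value total 3,147,282.
Composite weights (30% profit-interest units + 70% assessed value): Petrov 0.1453; Haddad 0.2184; Nwosu 0.1893; Okafor 0.2676; Chaudhri 0.1794.
Pro-rata amounts: Petrov 363.35; Haddad 546.09; Nwosu 473.28; Okafor 668.90; Chaudhri 448.38.
Rounded to nearest $10: Petrov $360; Haddad $550; Nwosu $470; Okafor $670; Chaudhri $450. Sum = $2,500.
No rounding difference to absorb.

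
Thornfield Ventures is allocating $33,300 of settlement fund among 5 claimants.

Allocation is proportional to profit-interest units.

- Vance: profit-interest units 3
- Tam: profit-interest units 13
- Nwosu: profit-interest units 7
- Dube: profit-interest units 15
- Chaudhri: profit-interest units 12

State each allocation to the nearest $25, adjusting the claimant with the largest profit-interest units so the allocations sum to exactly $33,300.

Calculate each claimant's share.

Vance: $2,000; Tam: $8,650; Nwosu: $4,650; Dube: $10,000; Chaudhri: $8,000

Total profit-interest units = 3 + 13 + 7 + 15 + 12 = 50.
Pro-rata amounts: Vance 1,998.00; Tam 8,658.00; Nwosu 4,662.00; Dube 9,990.00; Chaudhri 7,992.00.
Rounded to nearest $25: Vance $2,000; Tam $8,650; Nwosu $4,650; Dube $10,000; Chaudhri $8,000. Sum = $33,300.
No rounding difference to absorb.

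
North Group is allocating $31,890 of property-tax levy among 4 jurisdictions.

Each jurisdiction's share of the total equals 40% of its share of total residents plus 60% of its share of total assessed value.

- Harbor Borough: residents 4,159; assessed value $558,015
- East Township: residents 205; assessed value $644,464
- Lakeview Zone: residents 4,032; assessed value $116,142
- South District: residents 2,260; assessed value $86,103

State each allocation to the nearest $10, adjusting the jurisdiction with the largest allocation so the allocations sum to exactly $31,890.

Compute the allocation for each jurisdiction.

Residents total 10,656; assessed value total 1,404,724.
Blended shares (40% residents + 60% assessed value): Harbor Borough 0.3945; East Township 0.2830; Lakeview Zone 0.2010; South District 0.1216.
Proportional shares: Harbor Borough 12,579.45; East Township 9,023.76; Lakeview Zone 6,408.59; South District 3,878.21.
Rounded to nearest $10: Harbor Borough $12,580; East Township $9,020; Lakeview Zone $6,410; South District $3,880. Sum = $31,890.
No rounding difference to absorb.

Harbor Borough: $12,580; East Township: $9,020; Lakeview Zone: $6,410; South District: $3,880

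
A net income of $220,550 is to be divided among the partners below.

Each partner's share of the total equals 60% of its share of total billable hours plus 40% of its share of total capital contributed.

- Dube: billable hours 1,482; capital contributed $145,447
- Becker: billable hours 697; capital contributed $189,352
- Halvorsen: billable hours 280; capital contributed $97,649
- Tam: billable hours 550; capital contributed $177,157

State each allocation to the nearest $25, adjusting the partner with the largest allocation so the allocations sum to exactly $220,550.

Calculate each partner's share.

Dube: $86,225; Becker: $58,050; Halvorsen: $26,450; Tam: $49,825

Totals — billable hours 3,009, capital contributed 609,605.
Blended shares (60% billable hours + 40% capital contributed): Dube 0.3910; Becker 0.2632; Halvorsen 0.1199; Tam 0.2259.
Proportional shares: Dube 86,224.10; Becker 58,055.10; Halvorsen 26,445.30; Tam 49,825.51.
At nearest $25: Dube $86,225; Becker $58,050; Halvorsen $26,450; Tam $49,825. Sum = $220,550.
Rounded total matches; no reconciliation needed.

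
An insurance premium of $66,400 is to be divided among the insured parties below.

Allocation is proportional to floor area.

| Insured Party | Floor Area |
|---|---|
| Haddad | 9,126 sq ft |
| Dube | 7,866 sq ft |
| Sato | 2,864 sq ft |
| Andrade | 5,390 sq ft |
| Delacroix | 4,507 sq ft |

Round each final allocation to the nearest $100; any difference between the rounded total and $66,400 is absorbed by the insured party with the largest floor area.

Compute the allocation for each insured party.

Floor area total: 29,753.
Raw shares: Haddad 9,126/29,753 × $66,400 = 20,366.56; Dube 7,866/29,753 × $66,400 = 17,554.61; Sato 2,864/29,753 × $66,400 = 6,391.61; Andrade 5,390/29,753 × $66,400 = 12,028.90; Delacroix 4,507/29,753 × $66,400 = 10,058.31.
At nearest $100: Haddad $20,400; Dube $17,600; Sato $6,400; Andrade $12,000; Delacroix $10,100. Sum = $66,500.
Difference $66,400 − $66,500 = −$100 applied to largest floor area (Haddad): Haddad becomes $20,300.

Haddad: $20,300; Dube: $17,600; Sato: $6,400; Andrade: $12,000; Delacroix: $10,100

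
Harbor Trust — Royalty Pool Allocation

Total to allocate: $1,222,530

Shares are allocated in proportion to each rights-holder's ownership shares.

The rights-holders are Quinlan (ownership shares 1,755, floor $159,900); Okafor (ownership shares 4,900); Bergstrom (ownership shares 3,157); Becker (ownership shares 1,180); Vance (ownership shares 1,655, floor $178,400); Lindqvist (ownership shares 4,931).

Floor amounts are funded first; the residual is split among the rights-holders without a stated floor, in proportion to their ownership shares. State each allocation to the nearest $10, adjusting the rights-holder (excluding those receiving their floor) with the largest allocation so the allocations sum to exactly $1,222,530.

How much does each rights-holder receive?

Quinlan: $159,900; Okafor: $305,810; Bergstrom: $197,030; Becker: $73,640; Vance: $178,400; Lindqvist: $307,750

Fund the minimums — Quinlan $159,900; Vance $178,400. Remaining pool $884,230.
Remaining pool split over remaining ownership shares 14,168: Okafor 305,810.77 → $305,810; Bergstrom 197,029.51 → $197,030; Becker 73,644.23 → $73,640; Lindqvist 307,745.49 → $307,750.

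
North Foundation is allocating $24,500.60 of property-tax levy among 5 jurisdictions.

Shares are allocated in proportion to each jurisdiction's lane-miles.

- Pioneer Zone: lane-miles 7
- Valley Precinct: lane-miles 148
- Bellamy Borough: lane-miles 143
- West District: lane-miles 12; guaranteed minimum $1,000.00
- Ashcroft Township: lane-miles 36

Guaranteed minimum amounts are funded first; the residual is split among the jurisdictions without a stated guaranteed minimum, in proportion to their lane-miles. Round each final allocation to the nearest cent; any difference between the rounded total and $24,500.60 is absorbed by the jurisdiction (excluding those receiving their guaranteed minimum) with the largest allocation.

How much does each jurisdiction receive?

Fund the minimums — West District $1,000.00. Remaining pool $23,500.60.
Remaining pool split over remaining lane-miles 334: Pioneer Zone 492.5275 → $492.53; Valley Precinct 10,413.4395 → $10,413.44; Bellamy Borough 10,061.6341 → $10,061.63; Ashcroft Township 2,532.9988 → $2,533.00.

Pioneer Zone: $492.53 | Valley Precinct: $10,413.44 | Bellamy Borough: $10,061.63 | West District: $1,000.00 | Ashcroft Township: $2,533.00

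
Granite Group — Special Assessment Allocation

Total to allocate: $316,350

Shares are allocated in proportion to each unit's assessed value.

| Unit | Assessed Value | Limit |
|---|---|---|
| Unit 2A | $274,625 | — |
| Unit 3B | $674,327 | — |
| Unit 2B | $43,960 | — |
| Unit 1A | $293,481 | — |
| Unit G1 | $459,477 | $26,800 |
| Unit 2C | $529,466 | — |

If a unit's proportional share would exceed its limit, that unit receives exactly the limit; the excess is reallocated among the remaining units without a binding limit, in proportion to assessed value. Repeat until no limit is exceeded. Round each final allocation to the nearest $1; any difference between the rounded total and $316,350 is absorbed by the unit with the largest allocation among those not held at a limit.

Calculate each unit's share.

Combined assessed value = 2,275,336.
Pro-rata shares before constraints: Unit 2A 38,182.33; Unit 3B 93,754.66; Unit 2B 6,111.95; Unit 1A 40,803.96; Unit G1 63,883.11; Unit 2C 73,613.99.
Cap binds for Unit G1 ($26,800); residual $289,550 reallocated over remaining assessed value 1,815,859.
Redistributed shares: Unit 2A 43,790.66 → $43,791; Unit 3B 107,525.63 → $107,526; Unit 2B 7,009.70 → $7,010; Unit 1A 46,797.37 → $46,797; Unit 2C 84,426.64 → $84,427.
Rounding difference −$1 applied to Unit 3B → $107,525.

Unit 2A: $43,791; Unit 3B: $107,525; Unit 2B: $7,010; Unit 1A: $46,797; Unit G1: $26,800; Unit 2C: $84,427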